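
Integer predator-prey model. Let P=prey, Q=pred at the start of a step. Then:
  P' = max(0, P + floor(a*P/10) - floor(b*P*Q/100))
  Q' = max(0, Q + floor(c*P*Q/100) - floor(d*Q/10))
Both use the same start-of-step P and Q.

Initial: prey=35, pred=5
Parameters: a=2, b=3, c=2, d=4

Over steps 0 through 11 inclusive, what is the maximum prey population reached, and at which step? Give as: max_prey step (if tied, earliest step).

Step 1: prey: 35+7-5=37; pred: 5+3-2=6
Step 2: prey: 37+7-6=38; pred: 6+4-2=8
Step 3: prey: 38+7-9=36; pred: 8+6-3=11
Step 4: prey: 36+7-11=32; pred: 11+7-4=14
Step 5: prey: 32+6-13=25; pred: 14+8-5=17
Step 6: prey: 25+5-12=18; pred: 17+8-6=19
Step 7: prey: 18+3-10=11; pred: 19+6-7=18
Step 8: prey: 11+2-5=8; pred: 18+3-7=14
Step 9: prey: 8+1-3=6; pred: 14+2-5=11
Step 10: prey: 6+1-1=6; pred: 11+1-4=8
Step 11: prey: 6+1-1=6; pred: 8+0-3=5
Max prey = 38 at step 2

Answer: 38 2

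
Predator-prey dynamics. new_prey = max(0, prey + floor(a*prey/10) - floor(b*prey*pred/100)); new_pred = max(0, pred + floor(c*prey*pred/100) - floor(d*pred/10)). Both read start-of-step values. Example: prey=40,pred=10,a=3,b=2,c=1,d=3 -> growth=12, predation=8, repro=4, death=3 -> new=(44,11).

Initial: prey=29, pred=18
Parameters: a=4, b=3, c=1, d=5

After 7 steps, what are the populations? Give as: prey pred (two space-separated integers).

Answer: 70 3

Derivation:
Step 1: prey: 29+11-15=25; pred: 18+5-9=14
Step 2: prey: 25+10-10=25; pred: 14+3-7=10
Step 3: prey: 25+10-7=28; pred: 10+2-5=7
Step 4: prey: 28+11-5=34; pred: 7+1-3=5
Step 5: prey: 34+13-5=42; pred: 5+1-2=4
Step 6: prey: 42+16-5=53; pred: 4+1-2=3
Step 7: prey: 53+21-4=70; pred: 3+1-1=3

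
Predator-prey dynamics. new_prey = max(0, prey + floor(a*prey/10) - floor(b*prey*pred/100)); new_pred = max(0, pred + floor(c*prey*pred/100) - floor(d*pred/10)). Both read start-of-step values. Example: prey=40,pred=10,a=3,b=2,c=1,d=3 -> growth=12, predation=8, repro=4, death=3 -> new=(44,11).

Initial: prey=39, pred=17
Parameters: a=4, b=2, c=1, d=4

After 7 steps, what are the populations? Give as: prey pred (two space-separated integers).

Step 1: prey: 39+15-13=41; pred: 17+6-6=17
Step 2: prey: 41+16-13=44; pred: 17+6-6=17
Step 3: prey: 44+17-14=47; pred: 17+7-6=18
Step 4: prey: 47+18-16=49; pred: 18+8-7=19
Step 5: prey: 49+19-18=50; pred: 19+9-7=21
Step 6: prey: 50+20-21=49; pred: 21+10-8=23
Step 7: prey: 49+19-22=46; pred: 23+11-9=25

Answer: 46 25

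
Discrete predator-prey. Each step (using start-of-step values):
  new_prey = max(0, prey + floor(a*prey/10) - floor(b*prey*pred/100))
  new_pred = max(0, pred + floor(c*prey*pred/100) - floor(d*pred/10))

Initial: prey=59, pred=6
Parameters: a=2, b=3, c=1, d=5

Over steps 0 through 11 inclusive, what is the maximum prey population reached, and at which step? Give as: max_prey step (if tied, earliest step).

Answer: 68 7

Derivation:
Step 1: prey: 59+11-10=60; pred: 6+3-3=6
Step 2: prey: 60+12-10=62; pred: 6+3-3=6
Step 3: prey: 62+12-11=63; pred: 6+3-3=6
Step 4: prey: 63+12-11=64; pred: 6+3-3=6
Step 5: prey: 64+12-11=65; pred: 6+3-3=6
Step 6: prey: 65+13-11=67; pred: 6+3-3=6
Step 7: prey: 67+13-12=68; pred: 6+4-3=7
Step 8: prey: 68+13-14=67; pred: 7+4-3=8
Step 9: prey: 67+13-16=64; pred: 8+5-4=9
Step 10: prey: 64+12-17=59; pred: 9+5-4=10
Step 11: prey: 59+11-17=53; pred: 10+5-5=10
Max prey = 68 at step 7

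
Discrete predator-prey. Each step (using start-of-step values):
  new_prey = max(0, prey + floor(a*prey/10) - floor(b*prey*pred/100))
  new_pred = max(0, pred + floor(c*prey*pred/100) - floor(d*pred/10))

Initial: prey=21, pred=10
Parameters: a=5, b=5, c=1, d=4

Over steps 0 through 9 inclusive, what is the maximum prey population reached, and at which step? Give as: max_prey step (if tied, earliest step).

Answer: 114 9

Derivation:
Step 1: prey: 21+10-10=21; pred: 10+2-4=8
Step 2: prey: 21+10-8=23; pred: 8+1-3=6
Step 3: prey: 23+11-6=28; pred: 6+1-2=5
Step 4: prey: 28+14-7=35; pred: 5+1-2=4
Step 5: prey: 35+17-7=45; pred: 4+1-1=4
Step 6: prey: 45+22-9=58; pred: 4+1-1=4
Step 7: prey: 58+29-11=76; pred: 4+2-1=5
Step 8: prey: 76+38-19=95; pred: 5+3-2=6
Step 9: prey: 95+47-28=114; pred: 6+5-2=9
Max prey = 114 at step 9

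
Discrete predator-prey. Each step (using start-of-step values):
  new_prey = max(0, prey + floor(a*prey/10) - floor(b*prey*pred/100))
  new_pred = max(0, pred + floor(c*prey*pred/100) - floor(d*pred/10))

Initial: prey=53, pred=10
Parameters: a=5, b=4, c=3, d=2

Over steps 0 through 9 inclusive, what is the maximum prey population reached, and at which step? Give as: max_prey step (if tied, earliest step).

Step 1: prey: 53+26-21=58; pred: 10+15-2=23
Step 2: prey: 58+29-53=34; pred: 23+40-4=59
Step 3: prey: 34+17-80=0; pred: 59+60-11=108
Step 4: prey: 0+0-0=0; pred: 108+0-21=87
Step 5: prey: 0+0-0=0; pred: 87+0-17=70
Step 6: prey: 0+0-0=0; pred: 70+0-14=56
Step 7: prey: 0+0-0=0; pred: 56+0-11=45
Step 8: prey: 0+0-0=0; pred: 45+0-9=36
Step 9: prey: 0+0-0=0; pred: 36+0-7=29
Max prey = 58 at step 1

Answer: 58 1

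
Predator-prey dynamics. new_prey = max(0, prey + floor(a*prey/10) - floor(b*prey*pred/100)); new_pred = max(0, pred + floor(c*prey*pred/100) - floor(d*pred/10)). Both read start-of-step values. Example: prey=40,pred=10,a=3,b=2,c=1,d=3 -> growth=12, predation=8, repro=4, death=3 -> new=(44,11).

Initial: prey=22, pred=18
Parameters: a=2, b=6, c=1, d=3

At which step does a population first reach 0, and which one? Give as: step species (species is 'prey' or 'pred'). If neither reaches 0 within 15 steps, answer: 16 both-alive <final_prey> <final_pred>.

Step 1: prey: 22+4-23=3; pred: 18+3-5=16
Step 2: prey: 3+0-2=1; pred: 16+0-4=12
Step 3: prey: 1+0-0=1; pred: 12+0-3=9
Step 4: prey: 1+0-0=1; pred: 9+0-2=7
Step 5: prey: 1+0-0=1; pred: 7+0-2=5
Step 6: prey: 1+0-0=1; pred: 5+0-1=4
Step 7: prey: 1+0-0=1; pred: 4+0-1=3
Step 8: prey: 1+0-0=1; pred: 3+0-0=3
Steps 9-15: state stable at prey=1, pred=3 (no change)
No extinction within 15 steps

Answer: 16 both-alive 1 3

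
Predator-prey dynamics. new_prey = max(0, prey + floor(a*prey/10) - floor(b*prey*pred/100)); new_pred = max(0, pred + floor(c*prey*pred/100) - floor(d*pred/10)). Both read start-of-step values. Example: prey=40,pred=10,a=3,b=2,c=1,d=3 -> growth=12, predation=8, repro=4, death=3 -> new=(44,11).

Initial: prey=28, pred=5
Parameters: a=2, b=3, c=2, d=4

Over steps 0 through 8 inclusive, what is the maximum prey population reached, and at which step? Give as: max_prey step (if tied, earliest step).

Step 1: prey: 28+5-4=29; pred: 5+2-2=5
Step 2: prey: 29+5-4=30; pred: 5+2-2=5
Step 3: prey: 30+6-4=32; pred: 5+3-2=6
Step 4: prey: 32+6-5=33; pred: 6+3-2=7
Step 5: prey: 33+6-6=33; pred: 7+4-2=9
Step 6: prey: 33+6-8=31; pred: 9+5-3=11
Step 7: prey: 31+6-10=27; pred: 11+6-4=13
Step 8: prey: 27+5-10=22; pred: 13+7-5=15
Max prey = 33 at step 4

Answer: 33 4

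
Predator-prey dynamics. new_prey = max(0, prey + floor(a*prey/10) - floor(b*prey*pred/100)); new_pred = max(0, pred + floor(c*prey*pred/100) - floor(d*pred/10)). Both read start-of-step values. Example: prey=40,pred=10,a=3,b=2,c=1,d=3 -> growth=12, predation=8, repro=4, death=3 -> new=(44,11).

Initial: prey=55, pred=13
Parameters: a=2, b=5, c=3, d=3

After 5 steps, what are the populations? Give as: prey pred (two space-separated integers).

Answer: 0 18

Derivation:
Step 1: prey: 55+11-35=31; pred: 13+21-3=31
Step 2: prey: 31+6-48=0; pred: 31+28-9=50
Step 3: prey: 0+0-0=0; pred: 50+0-15=35
Step 4: prey: 0+0-0=0; pred: 35+0-10=25
Step 5: prey: 0+0-0=0; pred: 25+0-7=18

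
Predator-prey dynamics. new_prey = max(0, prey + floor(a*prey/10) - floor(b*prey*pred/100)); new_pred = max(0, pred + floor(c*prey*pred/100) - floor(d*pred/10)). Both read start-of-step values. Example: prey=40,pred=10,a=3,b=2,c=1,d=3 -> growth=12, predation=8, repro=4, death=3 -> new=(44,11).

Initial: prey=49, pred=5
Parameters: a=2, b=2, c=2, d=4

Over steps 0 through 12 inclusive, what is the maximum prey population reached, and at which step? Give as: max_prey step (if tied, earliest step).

Answer: 57 2

Derivation:
Step 1: prey: 49+9-4=54; pred: 5+4-2=7
Step 2: prey: 54+10-7=57; pred: 7+7-2=12
Step 3: prey: 57+11-13=55; pred: 12+13-4=21
Step 4: prey: 55+11-23=43; pred: 21+23-8=36
Step 5: prey: 43+8-30=21; pred: 36+30-14=52
Step 6: prey: 21+4-21=4; pred: 52+21-20=53
Step 7: prey: 4+0-4=0; pred: 53+4-21=36
Step 8: prey: 0+0-0=0; pred: 36+0-14=22
Step 9: prey: 0+0-0=0; pred: 22+0-8=14
Step 10: prey: 0+0-0=0; pred: 14+0-5=9
Step 11: prey: 0+0-0=0; pred: 9+0-3=6
Step 12: prey: 0+0-0=0; pred: 6+0-2=4
Max prey = 57 at step 2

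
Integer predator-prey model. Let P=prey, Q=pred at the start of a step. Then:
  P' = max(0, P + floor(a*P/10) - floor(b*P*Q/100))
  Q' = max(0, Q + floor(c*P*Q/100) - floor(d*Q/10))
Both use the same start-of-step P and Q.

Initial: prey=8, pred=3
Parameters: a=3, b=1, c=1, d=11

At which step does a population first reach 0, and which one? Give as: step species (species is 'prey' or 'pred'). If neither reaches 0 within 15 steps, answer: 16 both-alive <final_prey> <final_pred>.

Step 1: prey: 8+2-0=10; pred: 3+0-3=0
First extinction: pred at step 1

Answer: 1 pred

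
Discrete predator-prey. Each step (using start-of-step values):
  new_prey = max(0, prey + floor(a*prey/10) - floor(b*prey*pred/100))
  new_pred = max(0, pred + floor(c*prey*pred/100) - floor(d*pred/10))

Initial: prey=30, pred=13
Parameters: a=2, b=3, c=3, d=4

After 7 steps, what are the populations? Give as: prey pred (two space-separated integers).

Answer: 2 6

Derivation:
Step 1: prey: 30+6-11=25; pred: 13+11-5=19
Step 2: prey: 25+5-14=16; pred: 19+14-7=26
Step 3: prey: 16+3-12=7; pred: 26+12-10=28
Step 4: prey: 7+1-5=3; pred: 28+5-11=22
Step 5: prey: 3+0-1=2; pred: 22+1-8=15
Step 6: prey: 2+0-0=2; pred: 15+0-6=9
Step 7: prey: 2+0-0=2; pred: 9+0-3=6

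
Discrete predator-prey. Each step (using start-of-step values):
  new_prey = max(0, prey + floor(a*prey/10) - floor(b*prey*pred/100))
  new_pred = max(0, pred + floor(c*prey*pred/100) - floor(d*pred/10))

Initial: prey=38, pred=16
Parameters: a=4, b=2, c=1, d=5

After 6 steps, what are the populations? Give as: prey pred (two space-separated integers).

Step 1: prey: 38+15-12=41; pred: 16+6-8=14
Step 2: prey: 41+16-11=46; pred: 14+5-7=12
Step 3: prey: 46+18-11=53; pred: 12+5-6=11
Step 4: prey: 53+21-11=63; pred: 11+5-5=11
Step 5: prey: 63+25-13=75; pred: 11+6-5=12
Step 6: prey: 75+30-18=87; pred: 12+9-6=15

Answer: 87 15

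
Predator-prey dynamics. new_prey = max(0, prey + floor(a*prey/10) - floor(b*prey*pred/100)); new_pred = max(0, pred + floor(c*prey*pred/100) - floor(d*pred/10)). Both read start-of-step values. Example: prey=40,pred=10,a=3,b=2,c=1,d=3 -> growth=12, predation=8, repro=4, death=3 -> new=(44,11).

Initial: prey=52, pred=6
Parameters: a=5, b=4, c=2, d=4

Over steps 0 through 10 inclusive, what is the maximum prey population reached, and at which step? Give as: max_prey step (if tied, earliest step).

Step 1: prey: 52+26-12=66; pred: 6+6-2=10
Step 2: prey: 66+33-26=73; pred: 10+13-4=19
Step 3: prey: 73+36-55=54; pred: 19+27-7=39
Step 4: prey: 54+27-84=0; pred: 39+42-15=66
Step 5: prey: 0+0-0=0; pred: 66+0-26=40
Step 6: prey: 0+0-0=0; pred: 40+0-16=24
Step 7: prey: 0+0-0=0; pred: 24+0-9=15
Step 8: prey: 0+0-0=0; pred: 15+0-6=9
Step 9: prey: 0+0-0=0; pred: 9+0-3=6
Step 10: prey: 0+0-0=0; pred: 6+0-2=4
Max prey = 73 at step 2

Answer: 73 2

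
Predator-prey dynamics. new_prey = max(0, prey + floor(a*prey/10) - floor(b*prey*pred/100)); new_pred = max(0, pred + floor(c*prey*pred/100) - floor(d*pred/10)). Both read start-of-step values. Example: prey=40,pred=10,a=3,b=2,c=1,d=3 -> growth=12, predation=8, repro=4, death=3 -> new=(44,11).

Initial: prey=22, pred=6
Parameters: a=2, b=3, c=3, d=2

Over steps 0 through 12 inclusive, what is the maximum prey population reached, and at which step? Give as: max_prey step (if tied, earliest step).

Step 1: prey: 22+4-3=23; pred: 6+3-1=8
Step 2: prey: 23+4-5=22; pred: 8+5-1=12
Step 3: prey: 22+4-7=19; pred: 12+7-2=17
Step 4: prey: 19+3-9=13; pred: 17+9-3=23
Step 5: prey: 13+2-8=7; pred: 23+8-4=27
Step 6: prey: 7+1-5=3; pred: 27+5-5=27
Step 7: prey: 3+0-2=1; pred: 27+2-5=24
Step 8: prey: 1+0-0=1; pred: 24+0-4=20
Step 9: prey: 1+0-0=1; pred: 20+0-4=16
Step 10: prey: 1+0-0=1; pred: 16+0-3=13
Step 11: prey: 1+0-0=1; pred: 13+0-2=11
Step 12: prey: 1+0-0=1; pred: 11+0-2=9
Max prey = 23 at step 1

Answer: 23 1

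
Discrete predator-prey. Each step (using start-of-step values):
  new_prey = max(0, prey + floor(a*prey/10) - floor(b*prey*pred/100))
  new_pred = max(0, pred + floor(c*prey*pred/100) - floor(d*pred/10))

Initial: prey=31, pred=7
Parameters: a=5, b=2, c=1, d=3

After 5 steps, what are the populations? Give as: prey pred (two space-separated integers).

Step 1: prey: 31+15-4=42; pred: 7+2-2=7
Step 2: prey: 42+21-5=58; pred: 7+2-2=7
Step 3: prey: 58+29-8=79; pred: 7+4-2=9
Step 4: prey: 79+39-14=104; pred: 9+7-2=14
Step 5: prey: 104+52-29=127; pred: 14+14-4=24

Answer: 127 24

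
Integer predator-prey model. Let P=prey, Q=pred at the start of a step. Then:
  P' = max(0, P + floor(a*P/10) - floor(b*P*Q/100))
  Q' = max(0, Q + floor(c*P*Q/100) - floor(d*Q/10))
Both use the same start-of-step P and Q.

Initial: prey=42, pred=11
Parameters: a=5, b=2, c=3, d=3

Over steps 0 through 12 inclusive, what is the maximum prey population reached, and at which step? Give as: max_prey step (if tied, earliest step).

Step 1: prey: 42+21-9=54; pred: 11+13-3=21
Step 2: prey: 54+27-22=59; pred: 21+34-6=49
Step 3: prey: 59+29-57=31; pred: 49+86-14=121
Step 4: prey: 31+15-75=0; pred: 121+112-36=197
Step 5: prey: 0+0-0=0; pred: 197+0-59=138
Step 6: prey: 0+0-0=0; pred: 138+0-41=97
Step 7: prey: 0+0-0=0; pred: 97+0-29=68
Step 8: prey: 0+0-0=0; pred: 68+0-20=48
Step 9: prey: 0+0-0=0; pred: 48+0-14=34
Step 10: prey: 0+0-0=0; pred: 34+0-10=24
Step 11: prey: 0+0-0=0; pred: 24+0-7=17
Step 12: prey: 0+0-0=0; pred: 17+0-5=12
Max prey = 59 at step 2

Answer: 59 2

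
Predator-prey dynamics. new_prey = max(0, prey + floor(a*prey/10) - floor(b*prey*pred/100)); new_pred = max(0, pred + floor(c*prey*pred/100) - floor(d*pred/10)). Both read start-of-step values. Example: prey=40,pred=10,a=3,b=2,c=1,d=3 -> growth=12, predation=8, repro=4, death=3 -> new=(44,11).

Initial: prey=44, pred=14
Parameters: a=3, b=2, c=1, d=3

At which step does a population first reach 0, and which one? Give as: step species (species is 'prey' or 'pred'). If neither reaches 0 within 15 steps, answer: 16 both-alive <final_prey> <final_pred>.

Step 1: prey: 44+13-12=45; pred: 14+6-4=16
Step 2: prey: 45+13-14=44; pred: 16+7-4=19
Step 3: prey: 44+13-16=41; pred: 19+8-5=22
Step 4: prey: 41+12-18=35; pred: 22+9-6=25
Step 5: prey: 35+10-17=28; pred: 25+8-7=26
Step 6: prey: 28+8-14=22; pred: 26+7-7=26
Step 7: prey: 22+6-11=17; pred: 26+5-7=24
Step 8: prey: 17+5-8=14; pred: 24+4-7=21
Step 9: prey: 14+4-5=13; pred: 21+2-6=17
Step 10: prey: 13+3-4=12; pred: 17+2-5=14
Step 11: prey: 12+3-3=12; pred: 14+1-4=11
Step 12: prey: 12+3-2=13; pred: 11+1-3=9
Step 13: prey: 13+3-2=14; pred: 9+1-2=8
Step 14: prey: 14+4-2=16; pred: 8+1-2=7
Step 15: prey: 16+4-2=18; pred: 7+1-2=6
No extinction within 15 steps

Answer: 16 both-alive 18 6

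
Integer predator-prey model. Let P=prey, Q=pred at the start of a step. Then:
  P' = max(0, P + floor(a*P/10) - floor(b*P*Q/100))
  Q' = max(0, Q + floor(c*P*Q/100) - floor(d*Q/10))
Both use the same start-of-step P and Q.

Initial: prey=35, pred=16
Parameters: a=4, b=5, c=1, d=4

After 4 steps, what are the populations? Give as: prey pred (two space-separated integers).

Step 1: prey: 35+14-28=21; pred: 16+5-6=15
Step 2: prey: 21+8-15=14; pred: 15+3-6=12
Step 3: prey: 14+5-8=11; pred: 12+1-4=9
Step 4: prey: 11+4-4=11; pred: 9+0-3=6

Answer: 11 6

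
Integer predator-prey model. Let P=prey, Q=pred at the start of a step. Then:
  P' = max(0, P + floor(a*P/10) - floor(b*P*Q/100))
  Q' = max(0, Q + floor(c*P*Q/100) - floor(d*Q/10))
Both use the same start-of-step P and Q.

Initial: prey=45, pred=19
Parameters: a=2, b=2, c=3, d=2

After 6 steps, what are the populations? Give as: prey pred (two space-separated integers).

Answer: 0 49

Derivation:
Step 1: prey: 45+9-17=37; pred: 19+25-3=41
Step 2: prey: 37+7-30=14; pred: 41+45-8=78
Step 3: prey: 14+2-21=0; pred: 78+32-15=95
Step 4: prey: 0+0-0=0; pred: 95+0-19=76
Step 5: prey: 0+0-0=0; pred: 76+0-15=61
Step 6: prey: 0+0-0=0; pred: 61+0-12=49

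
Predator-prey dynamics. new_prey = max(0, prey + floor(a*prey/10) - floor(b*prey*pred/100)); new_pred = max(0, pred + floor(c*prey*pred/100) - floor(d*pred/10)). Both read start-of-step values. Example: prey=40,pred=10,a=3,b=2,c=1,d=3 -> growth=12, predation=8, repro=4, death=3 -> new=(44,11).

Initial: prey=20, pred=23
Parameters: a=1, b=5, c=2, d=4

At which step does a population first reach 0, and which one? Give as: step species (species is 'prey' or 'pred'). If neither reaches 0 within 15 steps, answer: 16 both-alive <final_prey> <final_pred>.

Step 1: prey: 20+2-23=0; pred: 23+9-9=23
First extinction: prey at step 1

Answer: 1 prey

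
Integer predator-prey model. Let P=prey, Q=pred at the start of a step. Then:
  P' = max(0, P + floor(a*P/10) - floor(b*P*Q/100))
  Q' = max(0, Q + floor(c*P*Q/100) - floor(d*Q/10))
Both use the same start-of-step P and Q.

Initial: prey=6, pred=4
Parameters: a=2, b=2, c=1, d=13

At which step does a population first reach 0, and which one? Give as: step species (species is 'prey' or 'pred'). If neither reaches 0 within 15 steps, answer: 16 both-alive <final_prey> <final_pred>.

Answer: 1 pred

Derivation:
Step 1: prey: 6+1-0=7; pred: 4+0-5=0
First extinction: pred at step 1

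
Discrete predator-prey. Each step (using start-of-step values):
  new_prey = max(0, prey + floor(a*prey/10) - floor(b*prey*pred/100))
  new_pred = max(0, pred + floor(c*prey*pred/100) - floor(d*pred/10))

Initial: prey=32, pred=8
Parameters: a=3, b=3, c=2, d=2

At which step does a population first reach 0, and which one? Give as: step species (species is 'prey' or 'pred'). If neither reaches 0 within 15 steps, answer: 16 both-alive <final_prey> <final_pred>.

Step 1: prey: 32+9-7=34; pred: 8+5-1=12
Step 2: prey: 34+10-12=32; pred: 12+8-2=18
Step 3: prey: 32+9-17=24; pred: 18+11-3=26
Step 4: prey: 24+7-18=13; pred: 26+12-5=33
Step 5: prey: 13+3-12=4; pred: 33+8-6=35
Step 6: prey: 4+1-4=1; pred: 35+2-7=30
Step 7: prey: 1+0-0=1; pred: 30+0-6=24
Step 8: prey: 1+0-0=1; pred: 24+0-4=20
Step 9: prey: 1+0-0=1; pred: 20+0-4=16
Step 10: prey: 1+0-0=1; pred: 16+0-3=13
Step 11: prey: 1+0-0=1; pred: 13+0-2=11
Step 12: prey: 1+0-0=1; pred: 11+0-2=9
Step 13: prey: 1+0-0=1; pred: 9+0-1=8
Step 14: prey: 1+0-0=1; pred: 8+0-1=7
Step 15: prey: 1+0-0=1; pred: 7+0-1=6
No extinction within 15 steps

Answer: 16 both-alive 1 6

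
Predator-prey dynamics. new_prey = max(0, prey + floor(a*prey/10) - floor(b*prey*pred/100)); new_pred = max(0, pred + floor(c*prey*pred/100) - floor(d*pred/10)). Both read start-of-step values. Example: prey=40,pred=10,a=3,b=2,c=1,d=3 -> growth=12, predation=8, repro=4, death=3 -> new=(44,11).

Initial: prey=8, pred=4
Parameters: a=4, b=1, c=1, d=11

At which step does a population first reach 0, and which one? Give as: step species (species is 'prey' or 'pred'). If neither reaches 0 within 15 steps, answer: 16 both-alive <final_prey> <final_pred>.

Step 1: prey: 8+3-0=11; pred: 4+0-4=0
First extinction: pred at step 1

Answer: 1 pred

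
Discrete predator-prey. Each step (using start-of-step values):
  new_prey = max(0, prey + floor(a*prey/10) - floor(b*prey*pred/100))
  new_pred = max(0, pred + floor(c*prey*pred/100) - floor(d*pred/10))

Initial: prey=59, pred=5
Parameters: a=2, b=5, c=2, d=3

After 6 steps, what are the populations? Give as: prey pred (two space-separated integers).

Answer: 0 14

Derivation:
Step 1: prey: 59+11-14=56; pred: 5+5-1=9
Step 2: prey: 56+11-25=42; pred: 9+10-2=17
Step 3: prey: 42+8-35=15; pred: 17+14-5=26
Step 4: prey: 15+3-19=0; pred: 26+7-7=26
Step 5: prey: 0+0-0=0; pred: 26+0-7=19
Step 6: prey: 0+0-0=0; pred: 19+0-5=14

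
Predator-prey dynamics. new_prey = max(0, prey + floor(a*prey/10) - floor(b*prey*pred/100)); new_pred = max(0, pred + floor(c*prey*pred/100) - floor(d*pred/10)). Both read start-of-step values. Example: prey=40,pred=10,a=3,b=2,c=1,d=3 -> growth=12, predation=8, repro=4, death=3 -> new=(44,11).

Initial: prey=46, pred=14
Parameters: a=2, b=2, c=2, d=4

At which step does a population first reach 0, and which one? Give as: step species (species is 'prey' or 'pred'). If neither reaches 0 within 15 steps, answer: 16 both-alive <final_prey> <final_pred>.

Step 1: prey: 46+9-12=43; pred: 14+12-5=21
Step 2: prey: 43+8-18=33; pred: 21+18-8=31
Step 3: prey: 33+6-20=19; pred: 31+20-12=39
Step 4: prey: 19+3-14=8; pred: 39+14-15=38
Step 5: prey: 8+1-6=3; pred: 38+6-15=29
Step 6: prey: 3+0-1=2; pred: 29+1-11=19
Step 7: prey: 2+0-0=2; pred: 19+0-7=12
Step 8: prey: 2+0-0=2; pred: 12+0-4=8
Step 9: prey: 2+0-0=2; pred: 8+0-3=5
Step 10: prey: 2+0-0=2; pred: 5+0-2=3
Step 11: prey: 2+0-0=2; pred: 3+0-1=2
Step 12: prey: 2+0-0=2; pred: 2+0-0=2
Steps 13-15: state stable at prey=2, pred=2 (no change)
No extinction within 15 steps

Answer: 16 both-alive 2 2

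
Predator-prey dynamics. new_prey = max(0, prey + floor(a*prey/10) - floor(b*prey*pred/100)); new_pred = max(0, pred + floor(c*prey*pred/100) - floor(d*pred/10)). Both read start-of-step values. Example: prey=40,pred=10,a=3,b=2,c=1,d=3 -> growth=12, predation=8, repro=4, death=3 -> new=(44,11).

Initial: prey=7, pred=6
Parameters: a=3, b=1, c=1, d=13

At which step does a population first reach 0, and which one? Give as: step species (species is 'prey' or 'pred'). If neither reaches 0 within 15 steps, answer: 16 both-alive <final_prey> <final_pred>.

Step 1: prey: 7+2-0=9; pred: 6+0-7=0
First extinction: pred at step 1

Answer: 1 pred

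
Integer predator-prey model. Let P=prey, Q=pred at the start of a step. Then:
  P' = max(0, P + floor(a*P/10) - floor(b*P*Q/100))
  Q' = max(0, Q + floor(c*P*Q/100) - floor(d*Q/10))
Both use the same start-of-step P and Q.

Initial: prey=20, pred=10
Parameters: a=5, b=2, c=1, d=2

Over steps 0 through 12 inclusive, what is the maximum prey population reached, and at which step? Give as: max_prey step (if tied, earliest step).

Step 1: prey: 20+10-4=26; pred: 10+2-2=10
Step 2: prey: 26+13-5=34; pred: 10+2-2=10
Step 3: prey: 34+17-6=45; pred: 10+3-2=11
Step 4: prey: 45+22-9=58; pred: 11+4-2=13
Step 5: prey: 58+29-15=72; pred: 13+7-2=18
Step 6: prey: 72+36-25=83; pred: 18+12-3=27
Step 7: prey: 83+41-44=80; pred: 27+22-5=44
Step 8: prey: 80+40-70=50; pred: 44+35-8=71
Step 9: prey: 50+25-71=4; pred: 71+35-14=92
Step 10: prey: 4+2-7=0; pred: 92+3-18=77
Step 11: prey: 0+0-0=0; pred: 77+0-15=62
Step 12: prey: 0+0-0=0; pred: 62+0-12=50
Max prey = 83 at step 6

Answer: 83 6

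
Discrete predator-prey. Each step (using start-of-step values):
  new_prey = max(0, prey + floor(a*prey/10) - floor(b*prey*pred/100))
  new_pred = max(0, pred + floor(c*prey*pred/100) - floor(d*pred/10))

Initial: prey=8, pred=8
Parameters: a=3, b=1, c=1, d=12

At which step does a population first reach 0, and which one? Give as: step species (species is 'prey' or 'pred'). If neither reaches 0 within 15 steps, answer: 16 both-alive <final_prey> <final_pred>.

Answer: 1 pred

Derivation:
Step 1: prey: 8+2-0=10; pred: 8+0-9=0
First extinction: pred at step 1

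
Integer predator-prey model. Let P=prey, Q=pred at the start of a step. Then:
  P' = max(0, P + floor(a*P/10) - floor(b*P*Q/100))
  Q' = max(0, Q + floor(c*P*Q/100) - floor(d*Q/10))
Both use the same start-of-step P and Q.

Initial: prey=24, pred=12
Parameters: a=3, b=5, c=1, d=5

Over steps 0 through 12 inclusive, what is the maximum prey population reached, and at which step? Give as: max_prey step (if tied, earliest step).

Answer: 102 12

Derivation:
Step 1: prey: 24+7-14=17; pred: 12+2-6=8
Step 2: prey: 17+5-6=16; pred: 8+1-4=5
Step 3: prey: 16+4-4=16; pred: 5+0-2=3
Step 4: prey: 16+4-2=18; pred: 3+0-1=2
Step 5: prey: 18+5-1=22; pred: 2+0-1=1
Step 6: prey: 22+6-1=27; pred: 1+0-0=1
Step 7: prey: 27+8-1=34; pred: 1+0-0=1
Step 8: prey: 34+10-1=43; pred: 1+0-0=1
Step 9: prey: 43+12-2=53; pred: 1+0-0=1
Step 10: prey: 53+15-2=66; pred: 1+0-0=1
Step 11: prey: 66+19-3=82; pred: 1+0-0=1
Step 12: prey: 82+24-4=102; pred: 1+0-0=1
Max prey = 102 at step 12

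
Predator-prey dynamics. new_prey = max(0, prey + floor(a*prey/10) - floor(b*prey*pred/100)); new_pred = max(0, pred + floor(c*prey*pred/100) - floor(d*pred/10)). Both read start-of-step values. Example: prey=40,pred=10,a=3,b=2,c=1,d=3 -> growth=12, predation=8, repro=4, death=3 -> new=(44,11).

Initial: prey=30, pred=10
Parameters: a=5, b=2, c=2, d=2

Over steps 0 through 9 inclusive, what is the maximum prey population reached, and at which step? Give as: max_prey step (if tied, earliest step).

Step 1: prey: 30+15-6=39; pred: 10+6-2=14
Step 2: prey: 39+19-10=48; pred: 14+10-2=22
Step 3: prey: 48+24-21=51; pred: 22+21-4=39
Step 4: prey: 51+25-39=37; pred: 39+39-7=71
Step 5: prey: 37+18-52=3; pred: 71+52-14=109
Step 6: prey: 3+1-6=0; pred: 109+6-21=94
Step 7: prey: 0+0-0=0; pred: 94+0-18=76
Step 8: prey: 0+0-0=0; pred: 76+0-15=61
Step 9: prey: 0+0-0=0; pred: 61+0-12=49
Max prey = 51 at step 3

Answer: 51 3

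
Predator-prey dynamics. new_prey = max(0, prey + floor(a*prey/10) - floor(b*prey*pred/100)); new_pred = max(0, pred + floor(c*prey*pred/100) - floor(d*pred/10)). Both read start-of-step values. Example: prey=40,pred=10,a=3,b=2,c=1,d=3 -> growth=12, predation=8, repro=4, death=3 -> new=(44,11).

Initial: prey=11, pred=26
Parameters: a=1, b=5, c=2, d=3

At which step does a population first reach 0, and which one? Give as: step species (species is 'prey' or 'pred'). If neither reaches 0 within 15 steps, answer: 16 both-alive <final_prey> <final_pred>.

Answer: 1 prey

Derivation:
Step 1: prey: 11+1-14=0; pred: 26+5-7=24
First extinction: prey at step 1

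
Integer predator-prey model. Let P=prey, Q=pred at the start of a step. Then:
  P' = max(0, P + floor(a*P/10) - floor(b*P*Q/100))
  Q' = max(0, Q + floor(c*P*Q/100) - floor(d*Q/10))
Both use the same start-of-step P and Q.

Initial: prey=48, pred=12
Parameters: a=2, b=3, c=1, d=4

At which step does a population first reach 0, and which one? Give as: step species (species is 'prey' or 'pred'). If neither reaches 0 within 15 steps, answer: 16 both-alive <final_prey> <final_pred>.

Answer: 16 both-alive 46 2

Derivation:
Step 1: prey: 48+9-17=40; pred: 12+5-4=13
Step 2: prey: 40+8-15=33; pred: 13+5-5=13
Step 3: prey: 33+6-12=27; pred: 13+4-5=12
Step 4: prey: 27+5-9=23; pred: 12+3-4=11
Step 5: prey: 23+4-7=20; pred: 11+2-4=9
Step 6: prey: 20+4-5=19; pred: 9+1-3=7
Step 7: prey: 19+3-3=19; pred: 7+1-2=6
Step 8: prey: 19+3-3=19; pred: 6+1-2=5
Step 9: prey: 19+3-2=20; pred: 5+0-2=3
Step 10: prey: 20+4-1=23; pred: 3+0-1=2
Step 11: prey: 23+4-1=26; pred: 2+0-0=2
Step 12: prey: 26+5-1=30; pred: 2+0-0=2
Step 13: prey: 30+6-1=35; pred: 2+0-0=2
Step 14: prey: 35+7-2=40; pred: 2+0-0=2
Step 15: prey: 40+8-2=46; pred: 2+0-0=2
No extinction within 15 steps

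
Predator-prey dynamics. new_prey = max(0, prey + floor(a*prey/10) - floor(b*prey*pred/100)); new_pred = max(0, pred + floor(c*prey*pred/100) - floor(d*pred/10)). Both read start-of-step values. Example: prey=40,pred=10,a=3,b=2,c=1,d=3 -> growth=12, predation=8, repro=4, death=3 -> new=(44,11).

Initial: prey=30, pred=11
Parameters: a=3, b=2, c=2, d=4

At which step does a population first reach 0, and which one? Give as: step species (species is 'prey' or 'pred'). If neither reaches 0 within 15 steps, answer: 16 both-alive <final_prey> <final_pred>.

Answer: 16 both-alive 9 2

Derivation:
Step 1: prey: 30+9-6=33; pred: 11+6-4=13
Step 2: prey: 33+9-8=34; pred: 13+8-5=16
Step 3: prey: 34+10-10=34; pred: 16+10-6=20
Step 4: prey: 34+10-13=31; pred: 20+13-8=25
Step 5: prey: 31+9-15=25; pred: 25+15-10=30
Step 6: prey: 25+7-15=17; pred: 30+15-12=33
Step 7: prey: 17+5-11=11; pred: 33+11-13=31
Step 8: prey: 11+3-6=8; pred: 31+6-12=25
Step 9: prey: 8+2-4=6; pred: 25+4-10=19
Step 10: prey: 6+1-2=5; pred: 19+2-7=14
Step 11: prey: 5+1-1=5; pred: 14+1-5=10
Step 12: prey: 5+1-1=5; pred: 10+1-4=7
Step 13: prey: 5+1-0=6; pred: 7+0-2=5
Step 14: prey: 6+1-0=7; pred: 5+0-2=3
Step 15: prey: 7+2-0=9; pred: 3+0-1=2
No extinction within 15 steps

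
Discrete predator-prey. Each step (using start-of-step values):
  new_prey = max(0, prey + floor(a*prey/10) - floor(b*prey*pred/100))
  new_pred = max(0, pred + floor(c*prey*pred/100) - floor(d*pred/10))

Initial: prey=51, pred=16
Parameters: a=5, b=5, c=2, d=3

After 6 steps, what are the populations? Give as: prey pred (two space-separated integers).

Answer: 0 12

Derivation:
Step 1: prey: 51+25-40=36; pred: 16+16-4=28
Step 2: prey: 36+18-50=4; pred: 28+20-8=40
Step 3: prey: 4+2-8=0; pred: 40+3-12=31
Step 4: prey: 0+0-0=0; pred: 31+0-9=22
Step 5: prey: 0+0-0=0; pred: 22+0-6=16
Step 6: prey: 0+0-0=0; pred: 16+0-4=12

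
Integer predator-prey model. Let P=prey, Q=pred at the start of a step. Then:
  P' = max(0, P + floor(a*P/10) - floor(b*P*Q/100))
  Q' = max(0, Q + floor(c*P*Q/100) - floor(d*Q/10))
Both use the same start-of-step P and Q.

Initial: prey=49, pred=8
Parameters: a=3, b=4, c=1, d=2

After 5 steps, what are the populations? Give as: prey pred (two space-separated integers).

Step 1: prey: 49+14-15=48; pred: 8+3-1=10
Step 2: prey: 48+14-19=43; pred: 10+4-2=12
Step 3: prey: 43+12-20=35; pred: 12+5-2=15
Step 4: prey: 35+10-21=24; pred: 15+5-3=17
Step 5: prey: 24+7-16=15; pred: 17+4-3=18

Answer: 15 18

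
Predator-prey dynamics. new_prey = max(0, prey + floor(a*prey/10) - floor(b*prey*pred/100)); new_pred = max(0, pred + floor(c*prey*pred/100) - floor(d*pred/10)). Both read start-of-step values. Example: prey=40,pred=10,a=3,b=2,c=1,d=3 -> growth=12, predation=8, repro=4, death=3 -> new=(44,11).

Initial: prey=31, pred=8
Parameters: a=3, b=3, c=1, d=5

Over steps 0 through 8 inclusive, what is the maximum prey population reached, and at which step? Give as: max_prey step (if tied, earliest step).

Answer: 115 8

Derivation:
Step 1: prey: 31+9-7=33; pred: 8+2-4=6
Step 2: prey: 33+9-5=37; pred: 6+1-3=4
Step 3: prey: 37+11-4=44; pred: 4+1-2=3
Step 4: prey: 44+13-3=54; pred: 3+1-1=3
Step 5: prey: 54+16-4=66; pred: 3+1-1=3
Step 6: prey: 66+19-5=80; pred: 3+1-1=3
Step 7: prey: 80+24-7=97; pred: 3+2-1=4
Step 8: prey: 97+29-11=115; pred: 4+3-2=5
Max prey = 115 at step 8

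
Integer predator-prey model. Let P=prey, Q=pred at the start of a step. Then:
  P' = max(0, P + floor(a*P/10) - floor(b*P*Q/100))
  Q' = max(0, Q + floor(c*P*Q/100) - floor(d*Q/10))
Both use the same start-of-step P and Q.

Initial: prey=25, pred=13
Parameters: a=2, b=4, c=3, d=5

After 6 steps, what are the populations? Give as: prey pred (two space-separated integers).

Step 1: prey: 25+5-13=17; pred: 13+9-6=16
Step 2: prey: 17+3-10=10; pred: 16+8-8=16
Step 3: prey: 10+2-6=6; pred: 16+4-8=12
Step 4: prey: 6+1-2=5; pred: 12+2-6=8
Step 5: prey: 5+1-1=5; pred: 8+1-4=5
Step 6: prey: 5+1-1=5; pred: 5+0-2=3

Answer: 5 3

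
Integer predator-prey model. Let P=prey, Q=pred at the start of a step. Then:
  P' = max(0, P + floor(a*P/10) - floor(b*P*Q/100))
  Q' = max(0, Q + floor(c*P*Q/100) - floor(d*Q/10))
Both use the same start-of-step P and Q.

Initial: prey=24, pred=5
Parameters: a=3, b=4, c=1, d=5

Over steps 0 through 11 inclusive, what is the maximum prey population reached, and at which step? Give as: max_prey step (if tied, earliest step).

Answer: 210 11

Derivation:
Step 1: prey: 24+7-4=27; pred: 5+1-2=4
Step 2: prey: 27+8-4=31; pred: 4+1-2=3
Step 3: prey: 31+9-3=37; pred: 3+0-1=2
Step 4: prey: 37+11-2=46; pred: 2+0-1=1
Step 5: prey: 46+13-1=58; pred: 1+0-0=1
Step 6: prey: 58+17-2=73; pred: 1+0-0=1
Step 7: prey: 73+21-2=92; pred: 1+0-0=1
Step 8: prey: 92+27-3=116; pred: 1+0-0=1
Step 9: prey: 116+34-4=146; pred: 1+1-0=2
Step 10: prey: 146+43-11=178; pred: 2+2-1=3
Step 11: prey: 178+53-21=210; pred: 3+5-1=7
Max prey = 210 at step 11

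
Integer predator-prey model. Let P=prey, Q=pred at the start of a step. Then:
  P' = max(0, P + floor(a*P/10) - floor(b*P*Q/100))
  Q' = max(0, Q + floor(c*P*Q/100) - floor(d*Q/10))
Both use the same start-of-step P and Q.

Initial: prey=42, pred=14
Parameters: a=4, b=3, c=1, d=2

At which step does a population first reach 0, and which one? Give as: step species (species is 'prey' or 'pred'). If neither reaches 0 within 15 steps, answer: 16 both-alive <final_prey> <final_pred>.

Answer: 16 both-alive 13 5

Derivation:
Step 1: prey: 42+16-17=41; pred: 14+5-2=17
Step 2: prey: 41+16-20=37; pred: 17+6-3=20
Step 3: prey: 37+14-22=29; pred: 20+7-4=23
Step 4: prey: 29+11-20=20; pred: 23+6-4=25
Step 5: prey: 20+8-15=13; pred: 25+5-5=25
Step 6: prey: 13+5-9=9; pred: 25+3-5=23
Step 7: prey: 9+3-6=6; pred: 23+2-4=21
Step 8: prey: 6+2-3=5; pred: 21+1-4=18
Step 9: prey: 5+2-2=5; pred: 18+0-3=15
Step 10: prey: 5+2-2=5; pred: 15+0-3=12
Step 11: prey: 5+2-1=6; pred: 12+0-2=10
Step 12: prey: 6+2-1=7; pred: 10+0-2=8
Step 13: prey: 7+2-1=8; pred: 8+0-1=7
Step 14: prey: 8+3-1=10; pred: 7+0-1=6
Step 15: prey: 10+4-1=13; pred: 6+0-1=5
No extinction within 15 steps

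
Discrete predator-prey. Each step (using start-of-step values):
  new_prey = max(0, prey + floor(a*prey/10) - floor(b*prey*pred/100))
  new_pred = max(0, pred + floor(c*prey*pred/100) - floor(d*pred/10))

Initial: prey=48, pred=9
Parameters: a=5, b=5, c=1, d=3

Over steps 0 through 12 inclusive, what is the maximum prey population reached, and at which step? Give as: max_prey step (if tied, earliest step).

Step 1: prey: 48+24-21=51; pred: 9+4-2=11
Step 2: prey: 51+25-28=48; pred: 11+5-3=13
Step 3: prey: 48+24-31=41; pred: 13+6-3=16
Step 4: prey: 41+20-32=29; pred: 16+6-4=18
Step 5: prey: 29+14-26=17; pred: 18+5-5=18
Step 6: prey: 17+8-15=10; pred: 18+3-5=16
Step 7: prey: 10+5-8=7; pred: 16+1-4=13
Step 8: prey: 7+3-4=6; pred: 13+0-3=10
Step 9: prey: 6+3-3=6; pred: 10+0-3=7
Step 10: prey: 6+3-2=7; pred: 7+0-2=5
Step 11: prey: 7+3-1=9; pred: 5+0-1=4
Step 12: prey: 9+4-1=12; pred: 4+0-1=3
Max prey = 51 at step 1

Answer: 51 1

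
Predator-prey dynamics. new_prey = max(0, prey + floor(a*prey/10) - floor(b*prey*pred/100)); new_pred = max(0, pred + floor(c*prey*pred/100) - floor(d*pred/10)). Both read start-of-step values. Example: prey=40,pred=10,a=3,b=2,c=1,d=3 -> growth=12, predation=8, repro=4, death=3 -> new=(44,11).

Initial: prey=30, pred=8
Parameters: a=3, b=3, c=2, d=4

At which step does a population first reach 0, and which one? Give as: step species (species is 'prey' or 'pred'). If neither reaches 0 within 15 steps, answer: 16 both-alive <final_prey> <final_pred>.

Step 1: prey: 30+9-7=32; pred: 8+4-3=9
Step 2: prey: 32+9-8=33; pred: 9+5-3=11
Step 3: prey: 33+9-10=32; pred: 11+7-4=14
Step 4: prey: 32+9-13=28; pred: 14+8-5=17
Step 5: prey: 28+8-14=22; pred: 17+9-6=20
Step 6: prey: 22+6-13=15; pred: 20+8-8=20
Step 7: prey: 15+4-9=10; pred: 20+6-8=18
Step 8: prey: 10+3-5=8; pred: 18+3-7=14
Step 9: prey: 8+2-3=7; pred: 14+2-5=11
Step 10: prey: 7+2-2=7; pred: 11+1-4=8
Step 11: prey: 7+2-1=8; pred: 8+1-3=6
Step 12: prey: 8+2-1=9; pred: 6+0-2=4
Step 13: prey: 9+2-1=10; pred: 4+0-1=3
Step 14: prey: 10+3-0=13; pred: 3+0-1=2
Step 15: prey: 13+3-0=16; pred: 2+0-0=2
No extinction within 15 steps

Answer: 16 both-alive 16 2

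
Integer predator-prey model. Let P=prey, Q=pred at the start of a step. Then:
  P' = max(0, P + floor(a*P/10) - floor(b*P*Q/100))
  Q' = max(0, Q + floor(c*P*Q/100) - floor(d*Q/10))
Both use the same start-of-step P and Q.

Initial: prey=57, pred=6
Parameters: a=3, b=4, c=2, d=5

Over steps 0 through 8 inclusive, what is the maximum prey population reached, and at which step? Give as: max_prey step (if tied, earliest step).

Answer: 61 1

Derivation:
Step 1: prey: 57+17-13=61; pred: 6+6-3=9
Step 2: prey: 61+18-21=58; pred: 9+10-4=15
Step 3: prey: 58+17-34=41; pred: 15+17-7=25
Step 4: prey: 41+12-41=12; pred: 25+20-12=33
Step 5: prey: 12+3-15=0; pred: 33+7-16=24
Step 6: prey: 0+0-0=0; pred: 24+0-12=12
Step 7: prey: 0+0-0=0; pred: 12+0-6=6
Step 8: prey: 0+0-0=0; pred: 6+0-3=3
Max prey = 61 at step 1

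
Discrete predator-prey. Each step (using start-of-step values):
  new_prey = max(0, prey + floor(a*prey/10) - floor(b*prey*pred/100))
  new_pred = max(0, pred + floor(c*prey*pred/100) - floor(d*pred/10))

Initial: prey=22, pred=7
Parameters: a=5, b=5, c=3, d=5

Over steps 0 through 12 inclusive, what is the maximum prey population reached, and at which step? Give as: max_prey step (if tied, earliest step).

Answer: 29 2

Derivation:
Step 1: prey: 22+11-7=26; pred: 7+4-3=8
Step 2: prey: 26+13-10=29; pred: 8+6-4=10
Step 3: prey: 29+14-14=29; pred: 10+8-5=13
Step 4: prey: 29+14-18=25; pred: 13+11-6=18
Step 5: prey: 25+12-22=15; pred: 18+13-9=22
Step 6: prey: 15+7-16=6; pred: 22+9-11=20
Step 7: prey: 6+3-6=3; pred: 20+3-10=13
Step 8: prey: 3+1-1=3; pred: 13+1-6=8
Step 9: prey: 3+1-1=3; pred: 8+0-4=4
Step 10: prey: 3+1-0=4; pred: 4+0-2=2
Step 11: prey: 4+2-0=6; pred: 2+0-1=1
Step 12: prey: 6+3-0=9; pred: 1+0-0=1
Max prey = 29 at step 2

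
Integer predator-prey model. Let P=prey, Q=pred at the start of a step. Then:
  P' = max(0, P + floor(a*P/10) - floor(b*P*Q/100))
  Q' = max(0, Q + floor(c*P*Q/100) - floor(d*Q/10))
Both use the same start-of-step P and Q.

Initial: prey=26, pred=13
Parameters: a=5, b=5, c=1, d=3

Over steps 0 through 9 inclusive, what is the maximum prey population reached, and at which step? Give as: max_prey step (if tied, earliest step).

Answer: 35 9

Derivation:
Step 1: prey: 26+13-16=23; pred: 13+3-3=13
Step 2: prey: 23+11-14=20; pred: 13+2-3=12
Step 3: prey: 20+10-12=18; pred: 12+2-3=11
Step 4: prey: 18+9-9=18; pred: 11+1-3=9
Step 5: prey: 18+9-8=19; pred: 9+1-2=8
Step 6: prey: 19+9-7=21; pred: 8+1-2=7
Step 7: prey: 21+10-7=24; pred: 7+1-2=6
Step 8: prey: 24+12-7=29; pred: 6+1-1=6
Step 9: prey: 29+14-8=35; pred: 6+1-1=6
Max prey = 35 at step 9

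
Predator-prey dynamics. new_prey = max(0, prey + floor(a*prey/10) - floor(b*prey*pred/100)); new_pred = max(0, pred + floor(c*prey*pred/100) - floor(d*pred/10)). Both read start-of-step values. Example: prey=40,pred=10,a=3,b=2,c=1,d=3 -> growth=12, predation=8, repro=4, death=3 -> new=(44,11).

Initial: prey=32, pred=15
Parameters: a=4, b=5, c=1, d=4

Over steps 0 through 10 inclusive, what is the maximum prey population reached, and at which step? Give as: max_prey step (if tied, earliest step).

Step 1: prey: 32+12-24=20; pred: 15+4-6=13
Step 2: prey: 20+8-13=15; pred: 13+2-5=10
Step 3: prey: 15+6-7=14; pred: 10+1-4=7
Step 4: prey: 14+5-4=15; pred: 7+0-2=5
Step 5: prey: 15+6-3=18; pred: 5+0-2=3
Step 6: prey: 18+7-2=23; pred: 3+0-1=2
Step 7: prey: 23+9-2=30; pred: 2+0-0=2
Step 8: prey: 30+12-3=39; pred: 2+0-0=2
Step 9: prey: 39+15-3=51; pred: 2+0-0=2
Step 10: prey: 51+20-5=66; pred: 2+1-0=3
Max prey = 66 at step 10

Answer: 66 10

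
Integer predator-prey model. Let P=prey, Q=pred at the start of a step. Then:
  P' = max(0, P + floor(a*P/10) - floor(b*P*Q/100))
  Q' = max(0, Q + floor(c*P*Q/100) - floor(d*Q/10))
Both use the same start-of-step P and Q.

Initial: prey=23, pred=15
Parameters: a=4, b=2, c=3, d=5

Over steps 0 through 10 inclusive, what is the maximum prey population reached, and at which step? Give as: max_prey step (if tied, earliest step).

Answer: 27 2

Derivation:
Step 1: prey: 23+9-6=26; pred: 15+10-7=18
Step 2: prey: 26+10-9=27; pred: 18+14-9=23
Step 3: prey: 27+10-12=25; pred: 23+18-11=30
Step 4: prey: 25+10-15=20; pred: 30+22-15=37
Step 5: prey: 20+8-14=14; pred: 37+22-18=41
Step 6: prey: 14+5-11=8; pred: 41+17-20=38
Step 7: prey: 8+3-6=5; pred: 38+9-19=28
Step 8: prey: 5+2-2=5; pred: 28+4-14=18
Step 9: prey: 5+2-1=6; pred: 18+2-9=11
Step 10: prey: 6+2-1=7; pred: 11+1-5=7
Max prey = 27 at step 2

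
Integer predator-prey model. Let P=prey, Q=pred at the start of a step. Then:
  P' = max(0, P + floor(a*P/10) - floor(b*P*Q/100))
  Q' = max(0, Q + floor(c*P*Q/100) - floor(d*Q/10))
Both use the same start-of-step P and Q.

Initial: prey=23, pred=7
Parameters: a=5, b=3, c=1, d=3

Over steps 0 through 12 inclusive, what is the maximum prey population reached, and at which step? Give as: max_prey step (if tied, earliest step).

Answer: 101 6

Derivation:
Step 1: prey: 23+11-4=30; pred: 7+1-2=6
Step 2: prey: 30+15-5=40; pred: 6+1-1=6
Step 3: prey: 40+20-7=53; pred: 6+2-1=7
Step 4: prey: 53+26-11=68; pred: 7+3-2=8
Step 5: prey: 68+34-16=86; pred: 8+5-2=11
Step 6: prey: 86+43-28=101; pred: 11+9-3=17
Step 7: prey: 101+50-51=100; pred: 17+17-5=29
Step 8: prey: 100+50-87=63; pred: 29+29-8=50
Step 9: prey: 63+31-94=0; pred: 50+31-15=66
Step 10: prey: 0+0-0=0; pred: 66+0-19=47
Step 11: prey: 0+0-0=0; pred: 47+0-14=33
Step 12: prey: 0+0-0=0; pred: 33+0-9=24
Max prey = 101 at step 6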